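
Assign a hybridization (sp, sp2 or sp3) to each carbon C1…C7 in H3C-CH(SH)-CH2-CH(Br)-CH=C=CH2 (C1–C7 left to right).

C1 is sp3: 4 σ bonds, 4 electron-density regions.
C2: 4 σ bonds — 4 electron domains, sp3.
C3 — 4 σ bonds. Steric number 4, so sp3.
C4 (4 σ bonds) has steric number 4: sp3.
C5 — 3 σ bonds, plus one π bond. Steric number 3, so sp2.
C6: 2 σ bonds, plus two π bonds; 2 regions of electron density → sp.
C7: 3 σ bonds, plus one π bond — 3 electron domains, sp2.

C1 sp3, C2 sp3, C3 sp3, C4 sp3, C5 sp2, C6 sp, C7 sp2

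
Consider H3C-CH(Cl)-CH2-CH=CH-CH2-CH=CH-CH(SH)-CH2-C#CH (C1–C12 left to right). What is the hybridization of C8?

sp2

C8 is sp2: 3 σ bonds, plus one π bond, 3 electron-density regions.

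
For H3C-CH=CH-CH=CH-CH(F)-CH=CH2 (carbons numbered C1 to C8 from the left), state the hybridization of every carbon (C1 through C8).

C1 is sp3: 4 σ bonds, 4 electron-density regions.
C2 (3 σ bonds, plus one π bond) has steric number 3: sp2.
C3 — 3 σ bonds, plus one π bond. Steric number 3, so sp2.
C4 — 3 σ bonds, plus one π bond. Steric number 3, so sp2.
C5 has 3 σ bonds, plus one π bond: steric number 3 → sp2.
C6 is sp3: 4 σ bonds, 4 electron-density regions.
C7 (3 σ bonds, plus one π bond) has steric number 3: sp2.
C8: 3 σ bonds, plus one π bond — 3 electron domains, sp2.

C1 sp3, C2 sp2, C3 sp2, C4 sp2, C5 sp2, C6 sp3, C7 sp2, C8 sp2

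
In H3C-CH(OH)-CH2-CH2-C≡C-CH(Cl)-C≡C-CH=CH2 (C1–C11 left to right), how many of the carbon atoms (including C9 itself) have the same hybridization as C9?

4

C9 is sp (two π bonds).
C1: sp3
C2: sp3
C3: sp3
C4: sp3
C5: sp ✓
C6: sp ✓
C7: sp3
C8: sp ✓
C9: sp ✓
C10: sp2
C11: sp2
4 carbons are sp.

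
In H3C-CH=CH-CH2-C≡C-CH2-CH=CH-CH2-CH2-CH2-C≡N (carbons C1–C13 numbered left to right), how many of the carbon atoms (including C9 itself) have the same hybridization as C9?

4

C9 is sp2 (one π bond).
C1: sp3
C2: sp2 ✓
C3: sp2 ✓
C4: sp3
C5: sp
C6: sp
C7: sp3
C8: sp2 ✓
C9: sp2 ✓
C10: sp3
C11: sp3
C12: sp3
C13: sp
4 carbons are sp2.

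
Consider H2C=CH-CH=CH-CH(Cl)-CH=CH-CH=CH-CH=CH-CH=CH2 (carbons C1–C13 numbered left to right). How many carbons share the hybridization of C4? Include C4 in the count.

C4 is sp2 (one π bond).
C1: sp2 ✓
C2: sp2 ✓
C3: sp2 ✓
C4: sp2 ✓
C5: sp3
C6: sp2 ✓
C7: sp2 ✓
C8: sp2 ✓
C9: sp2 ✓
C10: sp2 ✓
C11: sp2 ✓
C12: sp2 ✓
C13: sp2 ✓
12 carbons are sp2.

12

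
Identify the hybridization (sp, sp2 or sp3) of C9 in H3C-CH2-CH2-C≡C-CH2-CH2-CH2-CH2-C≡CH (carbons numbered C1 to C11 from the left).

sp3

C9 is sp3: 4 σ bonds, 4 electron-density regions.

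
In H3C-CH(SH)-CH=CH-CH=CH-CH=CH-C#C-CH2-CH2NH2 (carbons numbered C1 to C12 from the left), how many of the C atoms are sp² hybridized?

6

C1: sp3
C2: sp3
C3: sp2 ✓
C4: sp2 ✓
C5: sp2 ✓
C6: sp2 ✓
C7: sp2 ✓
C8: sp2 ✓
C9: sp
C10: sp
C11: sp3
C12: sp3
C3, C4, C5, C6, C7, C8 → 6 sp2 carbons.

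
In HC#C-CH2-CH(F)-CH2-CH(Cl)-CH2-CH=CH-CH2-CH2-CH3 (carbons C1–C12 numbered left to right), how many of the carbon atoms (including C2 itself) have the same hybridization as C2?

C2 is sp (two π bonds).
C1: sp ✓
C2: sp ✓
C3: sp3
C4: sp3
C5: sp3
C6: sp3
C7: sp3
C8: sp2
C9: sp2
C10: sp3
C11: sp3
C12: sp3
2 carbons are sp.

2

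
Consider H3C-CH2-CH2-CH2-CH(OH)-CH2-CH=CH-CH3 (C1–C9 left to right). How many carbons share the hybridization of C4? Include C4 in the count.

C4 is sp3 (only σ bonds).
C1: sp3 ✓
C2: sp3 ✓
C3: sp3 ✓
C4: sp3 ✓
C5: sp3 ✓
C6: sp3 ✓
C7: sp2
C8: sp2
C9: sp3 ✓
7 carbons are sp3.

7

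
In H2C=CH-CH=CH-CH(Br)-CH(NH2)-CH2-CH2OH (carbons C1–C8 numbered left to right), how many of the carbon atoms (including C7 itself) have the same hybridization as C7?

C7 is sp3 (only σ bonds).
C1: sp2
C2: sp2
C3: sp2
C4: sp2
C5: sp3 ✓
C6: sp3 ✓
C7: sp3 ✓
C8: sp3 ✓
4 carbons are sp3.

4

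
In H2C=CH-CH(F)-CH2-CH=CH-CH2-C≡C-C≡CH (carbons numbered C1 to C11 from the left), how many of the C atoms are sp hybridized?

4

C1: sp2
C2: sp2
C3: sp3
C4: sp3
C5: sp2
C6: sp2
C7: sp3
C8: sp ✓
C9: sp ✓
C10: sp ✓
C11: sp ✓
C8, C9, C10, C11 → 4 sp carbons.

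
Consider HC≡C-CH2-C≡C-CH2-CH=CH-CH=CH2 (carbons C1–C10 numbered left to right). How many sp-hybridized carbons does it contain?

C1: sp ✓
C2: sp ✓
C3: sp3
C4: sp ✓
C5: sp ✓
C6: sp3
C7: sp2
C8: sp2
C9: sp2
C10: sp2
C1, C2, C4, C5 → 4 sp carbons.

4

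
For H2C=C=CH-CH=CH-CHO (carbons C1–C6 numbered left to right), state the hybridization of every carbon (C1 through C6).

C1 sp2, C2 sp, C3 sp2, C4 sp2, C5 sp2, C6 sp2

C1 — 3 σ bonds, plus one π bond. Steric number 3, so sp2.
C2 (2 σ bonds, plus two π bonds) has steric number 2: sp.
C3: 3 σ bonds, plus one π bond; 3 regions of electron density → sp2.
C4: 3 σ bonds, plus one π bond — 3 electron domains, sp2.
C5 — 3 σ bonds, plus one π bond. Steric number 3, so sp2.
C6 is sp2: 3 σ bonds, plus one π bond, 3 electron-density regions.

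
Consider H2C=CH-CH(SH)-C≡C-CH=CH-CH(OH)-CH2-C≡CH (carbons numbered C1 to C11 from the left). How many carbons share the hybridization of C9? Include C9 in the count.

C9 is sp3 (only σ bonds).
C1: sp2
C2: sp2
C3: sp3 ✓
C4: sp
C5: sp
C6: sp2
C7: sp2
C8: sp3 ✓
C9: sp3 ✓
C10: sp
C11: sp
3 carbons are sp3.

3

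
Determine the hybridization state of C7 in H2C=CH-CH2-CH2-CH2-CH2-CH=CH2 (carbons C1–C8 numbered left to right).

sp^2

C7: 3 σ bonds, plus one π bond — 3 electron domains, sp2.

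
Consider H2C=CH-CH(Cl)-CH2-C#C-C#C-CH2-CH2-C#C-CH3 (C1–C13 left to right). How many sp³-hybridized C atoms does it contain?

C1: sp2
C2: sp2
C3: sp3 ✓
C4: sp3 ✓
C5: sp
C6: sp
C7: sp
C8: sp
C9: sp3 ✓
C10: sp3 ✓
C11: sp
C12: sp
C13: sp3 ✓
C3, C4, C9, C10, C13 → 5 sp3 carbons.

5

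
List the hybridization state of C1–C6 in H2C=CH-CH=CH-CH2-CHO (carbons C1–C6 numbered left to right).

C1: 3 σ bonds, plus one π bond — 3 electron domains, sp2.
C2 — 3 σ bonds, plus one π bond. Steric number 3, so sp2.
C3 — 3 σ bonds, plus one π bond. Steric number 3, so sp2.
C4: 3 σ bonds, plus one π bond — 3 electron domains, sp2.
C5 carries 4 σ bonds, giving a steric number of 4, so it is sp3.
C6: 3 σ bonds, plus one π bond — 3 electron domains, sp2.

C1 sp2, C2 sp2, C3 sp2, C4 sp2, C5 sp3, C6 sp2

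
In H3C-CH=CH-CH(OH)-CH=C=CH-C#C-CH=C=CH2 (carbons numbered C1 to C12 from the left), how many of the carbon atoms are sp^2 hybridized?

6

C1: sp3
C2: sp2 ✓
C3: sp2 ✓
C4: sp3
C5: sp2 ✓
C6: sp
C7: sp2 ✓
C8: sp
C9: sp
C10: sp2 ✓
C11: sp
C12: sp2 ✓
C2, C3, C5, C7, C10, C12 → 6 sp2 carbons.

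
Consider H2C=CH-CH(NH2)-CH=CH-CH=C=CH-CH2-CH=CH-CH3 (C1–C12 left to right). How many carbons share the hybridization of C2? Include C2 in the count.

8

C2 is sp2 (one π bond).
C1: sp2 ✓
C2: sp2 ✓
C3: sp3
C4: sp2 ✓
C5: sp2 ✓
C6: sp2 ✓
C7: sp
C8: sp2 ✓
C9: sp3
C10: sp2 ✓
C11: sp2 ✓
C12: sp3
8 carbons are sp2.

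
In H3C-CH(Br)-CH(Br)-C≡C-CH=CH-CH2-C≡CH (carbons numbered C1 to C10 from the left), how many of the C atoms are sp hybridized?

4

C1: sp3
C2: sp3
C3: sp3
C4: sp ✓
C5: sp ✓
C6: sp2
C7: sp2
C8: sp3
C9: sp ✓
C10: sp ✓
C4, C5, C9, C10 → 4 sp carbons.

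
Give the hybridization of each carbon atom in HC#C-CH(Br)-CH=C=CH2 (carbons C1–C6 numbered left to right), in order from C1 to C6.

C1 — 2 σ bonds, plus two π bonds. Steric number 2, so sp.
C2 carries 2 σ bonds, plus two π bonds, giving a steric number of 2, so it is sp.
C3: 4 σ bonds; 4 regions of electron density → sp3.
C4: 3 σ bonds, plus one π bond; 3 regions of electron density → sp2.
C5 carries 2 σ bonds, plus two π bonds, giving a steric number of 2, so it is sp.
C6: 3 σ bonds, plus one π bond — 3 electron domains, sp2.

C1 sp, C2 sp, C3 sp3, C4 sp2, C5 sp, C6 sp2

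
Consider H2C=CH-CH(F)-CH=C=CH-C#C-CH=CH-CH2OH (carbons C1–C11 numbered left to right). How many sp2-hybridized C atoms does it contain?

C1: sp2 ✓
C2: sp2 ✓
C3: sp3
C4: sp2 ✓
C5: sp
C6: sp2 ✓
C7: sp
C8: sp
C9: sp2 ✓
C10: sp2 ✓
C11: sp3
C1, C2, C4, C6, C9, C10 → 6 sp2 carbons.

6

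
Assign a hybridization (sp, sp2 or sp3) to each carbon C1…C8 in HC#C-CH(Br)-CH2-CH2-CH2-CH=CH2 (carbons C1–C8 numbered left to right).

C1 sp, C2 sp, C3 sp3, C4 sp3, C5 sp3, C6 sp3, C7 sp2, C8 sp2

C1: 2 σ bonds, plus two π bonds; 2 regions of electron density → sp.
C2 carries 2 σ bonds, plus two π bonds, giving a steric number of 2, so it is sp.
C3 — 4 σ bonds. Steric number 4, so sp3.
C4 (4 σ bonds) has steric number 4: sp3.
C5 is sp3: 4 σ bonds, 4 electron-density regions.
C6 is sp3: 4 σ bonds, 4 electron-density regions.
C7 is sp2: 3 σ bonds, plus one π bond, 3 electron-density regions.
C8: 3 σ bonds, plus one π bond — 3 electron domains, sp2.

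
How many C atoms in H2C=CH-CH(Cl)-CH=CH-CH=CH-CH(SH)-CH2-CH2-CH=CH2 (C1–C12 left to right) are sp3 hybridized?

4

C1: sp2
C2: sp2
C3: sp3 ✓
C4: sp2
C5: sp2
C6: sp2
C7: sp2
C8: sp3 ✓
C9: sp3 ✓
C10: sp3 ✓
C11: sp2
C12: sp2
C3, C8, C9, C10 → 4 sp3 carbons.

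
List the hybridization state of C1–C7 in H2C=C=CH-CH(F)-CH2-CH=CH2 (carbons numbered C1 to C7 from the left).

C1 sp2, C2 sp, C3 sp2, C4 sp3, C5 sp3, C6 sp2, C7 sp2

C1 has 3 σ bonds, plus one π bond: steric number 3 → sp2.
C2 (2 σ bonds, plus two π bonds) has steric number 2: sp.
C3 is sp2: 3 σ bonds, plus one π bond, 3 electron-density regions.
C4: 4 σ bonds; 4 regions of electron density → sp3.
C5 is sp3: 4 σ bonds, 4 electron-density regions.
C6 has 3 σ bonds, plus one π bond: steric number 3 → sp2.
C7: 3 σ bonds, plus one π bond — 3 electron domains, sp2.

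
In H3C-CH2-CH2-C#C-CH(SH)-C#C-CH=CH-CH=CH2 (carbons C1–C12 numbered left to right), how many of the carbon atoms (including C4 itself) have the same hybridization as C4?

C4 is sp (two π bonds).
C1: sp3
C2: sp3
C3: sp3
C4: sp ✓
C5: sp ✓
C6: sp3
C7: sp ✓
C8: sp ✓
C9: sp2
C10: sp2
C11: sp2
C12: sp2
4 carbons are sp.

4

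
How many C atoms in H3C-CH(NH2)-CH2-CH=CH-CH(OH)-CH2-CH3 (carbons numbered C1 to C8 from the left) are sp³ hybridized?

6

C1: sp3 ✓
C2: sp3 ✓
C3: sp3 ✓
C4: sp2
C5: sp2
C6: sp3 ✓
C7: sp3 ✓
C8: sp3 ✓
C1, C2, C3, C6, C7, C8 → 6 sp3 carbons.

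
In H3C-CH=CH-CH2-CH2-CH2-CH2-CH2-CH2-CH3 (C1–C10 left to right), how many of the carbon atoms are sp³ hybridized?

C1: sp3 ✓
C2: sp2
C3: sp2
C4: sp3 ✓
C5: sp3 ✓
C6: sp3 ✓
C7: sp3 ✓
C8: sp3 ✓
C9: sp3 ✓
C10: sp3 ✓
C1, C4, C5, C6, C7, C8, C9, C10 → 8 sp3 carbons.

8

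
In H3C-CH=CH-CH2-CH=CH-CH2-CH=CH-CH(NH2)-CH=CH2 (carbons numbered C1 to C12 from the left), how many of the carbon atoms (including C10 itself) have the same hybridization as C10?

4

C10 is sp3 (only σ bonds).
C1: sp3 ✓
C2: sp2
C3: sp2
C4: sp3 ✓
C5: sp2
C6: sp2
C7: sp3 ✓
C8: sp2
C9: sp2
C10: sp3 ✓
C11: sp2
C12: sp2
4 carbons are sp3.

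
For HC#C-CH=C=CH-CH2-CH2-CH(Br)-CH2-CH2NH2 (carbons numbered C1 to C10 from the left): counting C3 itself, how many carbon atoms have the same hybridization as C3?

C3 is sp2 (one π bond).
C1: sp
C2: sp
C3: sp2 ✓
C4: sp
C5: sp2 ✓
C6: sp3
C7: sp3
C8: sp3
C9: sp3
C10: sp3
2 carbons are sp2.

2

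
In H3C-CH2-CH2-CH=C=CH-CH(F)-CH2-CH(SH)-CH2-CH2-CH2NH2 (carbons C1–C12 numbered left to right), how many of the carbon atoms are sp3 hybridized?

C1: sp3 ✓
C2: sp3 ✓
C3: sp3 ✓
C4: sp2
C5: sp
C6: sp2
C7: sp3 ✓
C8: sp3 ✓
C9: sp3 ✓
C10: sp3 ✓
C11: sp3 ✓
C12: sp3 ✓
C1, C2, C3, C7, C8, C9, C10, C11, C12 → 9 sp3 carbons.

9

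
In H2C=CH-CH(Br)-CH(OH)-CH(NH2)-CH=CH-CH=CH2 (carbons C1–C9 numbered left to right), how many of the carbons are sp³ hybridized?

C1: sp2
C2: sp2
C3: sp3 ✓
C4: sp3 ✓
C5: sp3 ✓
C6: sp2
C7: sp2
C8: sp2
C9: sp2
C3, C4, C5 → 3 sp3 carbons.

3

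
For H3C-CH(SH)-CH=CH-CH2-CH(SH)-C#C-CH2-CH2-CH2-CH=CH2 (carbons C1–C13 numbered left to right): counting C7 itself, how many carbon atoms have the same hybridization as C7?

C7 is sp (two π bonds).
C1: sp3
C2: sp3
C3: sp2
C4: sp2
C5: sp3
C6: sp3
C7: sp ✓
C8: sp ✓
C9: sp3
C10: sp3
C11: sp3
C12: sp2
C13: sp2
2 carbons are sp.

2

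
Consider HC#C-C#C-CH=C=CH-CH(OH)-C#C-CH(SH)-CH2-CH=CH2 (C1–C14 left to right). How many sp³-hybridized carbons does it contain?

3

C1: sp
C2: sp
C3: sp
C4: sp
C5: sp2
C6: sp
C7: sp2
C8: sp3 ✓
C9: sp
C10: sp
C11: sp3 ✓
C12: sp3 ✓
C13: sp2
C14: sp2
C8, C11, C12 → 3 sp3 carbons.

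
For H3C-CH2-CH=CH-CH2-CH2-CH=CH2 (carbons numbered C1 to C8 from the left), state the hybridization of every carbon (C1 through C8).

C1 sp3, C2 sp3, C3 sp2, C4 sp2, C5 sp3, C6 sp3, C7 sp2, C8 sp2

C1 is sp3: 4 σ bonds, 4 electron-density regions.
C2 (4 σ bonds) has steric number 4: sp3.
C3: 3 σ bonds, plus one π bond — 3 electron domains, sp2.
C4 has 3 σ bonds, plus one π bond: steric number 3 → sp2.
C5 — 4 σ bonds. Steric number 4, so sp3.
C6 — 4 σ bonds. Steric number 4, so sp3.
C7 has 3 σ bonds, plus one π bond: steric number 3 → sp2.
C8 carries 3 σ bonds, plus one π bond, giving a steric number of 3, so it is sp2.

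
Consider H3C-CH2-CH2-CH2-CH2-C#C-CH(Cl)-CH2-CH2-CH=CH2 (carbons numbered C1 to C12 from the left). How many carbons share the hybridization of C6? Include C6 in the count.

C6 is sp (two π bonds).
C1: sp3
C2: sp3
C3: sp3
C4: sp3
C5: sp3
C6: sp ✓
C7: sp ✓
C8: sp3
C9: sp3
C10: sp3
C11: sp2
C12: sp2
2 carbons are sp.

2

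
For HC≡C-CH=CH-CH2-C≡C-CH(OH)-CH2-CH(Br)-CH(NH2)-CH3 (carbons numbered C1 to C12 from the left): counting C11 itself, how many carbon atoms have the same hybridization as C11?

6

C11 is sp3 (only σ bonds).
C1: sp
C2: sp
C3: sp2
C4: sp2
C5: sp3 ✓
C6: sp
C7: sp
C8: sp3 ✓
C9: sp3 ✓
C10: sp3 ✓
C11: sp3 ✓
C12: sp3 ✓
6 carbons are sp3.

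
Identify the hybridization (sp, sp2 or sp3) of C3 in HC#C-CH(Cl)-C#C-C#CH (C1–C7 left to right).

C3 carries 4 σ bonds, giving a steric number of 4, so it is sp3.

sp³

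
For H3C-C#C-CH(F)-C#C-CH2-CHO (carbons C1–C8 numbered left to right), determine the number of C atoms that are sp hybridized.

4

C1: sp3
C2: sp ✓
C3: sp ✓
C4: sp3
C5: sp ✓
C6: sp ✓
C7: sp3
C8: sp2
C2, C3, C5, C6 → 4 sp carbons.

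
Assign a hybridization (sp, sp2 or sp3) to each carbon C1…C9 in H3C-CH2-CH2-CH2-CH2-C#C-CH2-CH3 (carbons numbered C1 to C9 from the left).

C1 sp3, C2 sp3, C3 sp3, C4 sp3, C5 sp3, C6 sp, C7 sp, C8 sp3, C9 sp3

C1 has 4 σ bonds: steric number 4 → sp3.
C2 carries 4 σ bonds, giving a steric number of 4, so it is sp3.
C3 carries 4 σ bonds, giving a steric number of 4, so it is sp3.
C4 (4 σ bonds) has steric number 4: sp3.
C5 is sp3: 4 σ bonds, 4 electron-density regions.
C6 has 2 σ bonds, plus two π bonds: steric number 2 → sp.
C7 has 2 σ bonds, plus two π bonds: steric number 2 → sp.
C8 is sp3: 4 σ bonds, 4 electron-density regions.
C9: 4 σ bonds — 4 electron domains, sp3.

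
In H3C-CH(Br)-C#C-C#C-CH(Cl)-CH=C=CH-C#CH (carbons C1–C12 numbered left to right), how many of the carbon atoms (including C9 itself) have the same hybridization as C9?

7

C9 is sp (two π bonds).
C1: sp3
C2: sp3
C3: sp ✓
C4: sp ✓
C5: sp ✓
C6: sp ✓
C7: sp3
C8: sp2
C9: sp ✓
C10: sp2
C11: sp ✓
C12: sp ✓
7 carbons are sp.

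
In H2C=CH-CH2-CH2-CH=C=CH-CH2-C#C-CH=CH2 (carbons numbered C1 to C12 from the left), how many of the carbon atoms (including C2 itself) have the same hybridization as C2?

6

C2 is sp2 (one π bond).
C1: sp2 ✓
C2: sp2 ✓
C3: sp3
C4: sp3
C5: sp2 ✓
C6: sp
C7: sp2 ✓
C8: sp3
C9: sp
C10: sp
C11: sp2 ✓
C12: sp2 ✓
6 carbons are sp2.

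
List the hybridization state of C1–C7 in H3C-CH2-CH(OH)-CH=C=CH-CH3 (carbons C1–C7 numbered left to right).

C1 (4 σ bonds) has steric number 4: sp3.
C2: 4 σ bonds — 4 electron domains, sp3.
C3 carries 4 σ bonds, giving a steric number of 4, so it is sp3.
C4 — 3 σ bonds, plus one π bond. Steric number 3, so sp2.
C5 (2 σ bonds, plus two π bonds) has steric number 2: sp.
C6 carries 3 σ bonds, plus one π bond, giving a steric number of 3, so it is sp2.
C7: 4 σ bonds — 4 electron domains, sp3.

C1 sp3, C2 sp3, C3 sp3, C4 sp2, C5 sp, C6 sp2, C7 sp3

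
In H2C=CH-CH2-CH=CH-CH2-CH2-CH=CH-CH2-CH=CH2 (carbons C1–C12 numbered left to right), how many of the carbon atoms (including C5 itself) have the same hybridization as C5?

C5 is sp2 (one π bond).
C1: sp2 ✓
C2: sp2 ✓
C3: sp3
C4: sp2 ✓
C5: sp2 ✓
C6: sp3
C7: sp3
C8: sp2 ✓
C9: sp2 ✓
C10: sp3
C11: sp2 ✓
C12: sp2 ✓
8 carbons are sp2.

8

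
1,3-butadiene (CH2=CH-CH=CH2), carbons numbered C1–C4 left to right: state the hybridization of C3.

C3 — 3 σ bonds, plus one π bond. Steric number 3, so sp2.

sp2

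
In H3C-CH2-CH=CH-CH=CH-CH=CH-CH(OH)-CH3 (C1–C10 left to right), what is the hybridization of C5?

sp2

C5: 3 σ bonds, plus one π bond; 3 regions of electron density → sp2.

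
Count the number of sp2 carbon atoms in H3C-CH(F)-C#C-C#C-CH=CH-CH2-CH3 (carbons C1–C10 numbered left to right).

C1: sp3
C2: sp3
C3: sp
C4: sp
C5: sp
C6: sp
C7: sp2 ✓
C8: sp2 ✓
C9: sp3
C10: sp3
C7, C8 → 2 sp2 carbons.

2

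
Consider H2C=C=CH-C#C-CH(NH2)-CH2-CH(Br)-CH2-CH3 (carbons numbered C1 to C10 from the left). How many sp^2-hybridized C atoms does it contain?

C1: sp2 ✓
C2: sp
C3: sp2 ✓
C4: sp
C5: sp
C6: sp3
C7: sp3
C8: sp3
C9: sp3
C10: sp3
C1, C3 → 2 sp2 carbons.

2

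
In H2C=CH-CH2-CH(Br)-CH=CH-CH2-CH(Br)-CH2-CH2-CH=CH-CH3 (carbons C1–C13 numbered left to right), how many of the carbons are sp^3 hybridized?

7

C1: sp2
C2: sp2
C3: sp3 ✓
C4: sp3 ✓
C5: sp2
C6: sp2
C7: sp3 ✓
C8: sp3 ✓
C9: sp3 ✓
C10: sp3 ✓
C11: sp2
C12: sp2
C13: sp3 ✓
C3, C4, C7, C8, C9, C10, C13 → 7 sp3 carbons.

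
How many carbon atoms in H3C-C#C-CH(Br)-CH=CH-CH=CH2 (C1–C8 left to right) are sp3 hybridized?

2

C1: sp3 ✓
C2: sp
C3: sp
C4: sp3 ✓
C5: sp2
C6: sp2
C7: sp2
C8: sp2
C1, C4 → 2 sp3 carbons.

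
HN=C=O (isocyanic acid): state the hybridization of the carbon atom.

The carbon atom — 2 σ bonds, plus two π bonds. Steric number 2, so sp.

sp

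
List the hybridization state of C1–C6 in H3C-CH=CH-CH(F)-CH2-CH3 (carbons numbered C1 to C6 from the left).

C1: 4 σ bonds — 4 electron domains, sp3.
C2 is sp2: 3 σ bonds, plus one π bond, 3 electron-density regions.
C3 (3 σ bonds, plus one π bond) has steric number 3: sp2.
C4 — 4 σ bonds. Steric number 4, so sp3.
C5 is sp3: 4 σ bonds, 4 electron-density regions.
C6 carries 4 σ bonds, giving a steric number of 4, so it is sp3.

C1 sp3, C2 sp2, C3 sp2, C4 sp3, C5 sp3, C6 sp3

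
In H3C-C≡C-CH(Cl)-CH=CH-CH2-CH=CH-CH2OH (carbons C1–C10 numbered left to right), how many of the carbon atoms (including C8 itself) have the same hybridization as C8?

C8 is sp2 (one π bond).
C1: sp3
C2: sp
C3: sp
C4: sp3
C5: sp2 ✓
C6: sp2 ✓
C7: sp3
C8: sp2 ✓
C9: sp2 ✓
C10: sp3
4 carbons are sp2.

4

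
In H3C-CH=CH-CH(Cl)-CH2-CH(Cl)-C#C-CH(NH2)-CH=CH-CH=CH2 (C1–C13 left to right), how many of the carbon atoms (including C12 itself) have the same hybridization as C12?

6

C12 is sp2 (one π bond).
C1: sp3
C2: sp2 ✓
C3: sp2 ✓
C4: sp3
C5: sp3
C6: sp3
C7: sp
C8: sp
C9: sp3
C10: sp2 ✓
C11: sp2 ✓
C12: sp2 ✓
C13: sp2 ✓
6 carbons are sp2.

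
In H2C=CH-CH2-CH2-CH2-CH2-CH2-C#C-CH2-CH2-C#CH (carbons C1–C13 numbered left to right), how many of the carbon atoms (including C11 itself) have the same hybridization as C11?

C11 is sp3 (only σ bonds).
C1: sp2
C2: sp2
C3: sp3 ✓
C4: sp3 ✓
C5: sp3 ✓
C6: sp3 ✓
C7: sp3 ✓
C8: sp
C9: sp
C10: sp3 ✓
C11: sp3 ✓
C12: sp
C13: sp
7 carbons are sp3.

7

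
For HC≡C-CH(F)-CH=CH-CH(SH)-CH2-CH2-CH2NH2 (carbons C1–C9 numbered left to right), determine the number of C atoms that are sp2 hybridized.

C1: sp
C2: sp
C3: sp3
C4: sp2 ✓
C5: sp2 ✓
C6: sp3
C7: sp3
C8: sp3
C9: sp3
C4, C5 → 2 sp2 carbons.

2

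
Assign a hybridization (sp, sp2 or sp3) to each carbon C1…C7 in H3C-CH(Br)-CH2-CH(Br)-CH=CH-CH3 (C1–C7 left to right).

C1 is sp3: 4 σ bonds, 4 electron-density regions.
C2 carries 4 σ bonds, giving a steric number of 4, so it is sp3.
C3 has 4 σ bonds: steric number 4 → sp3.
C4 carries 4 σ bonds, giving a steric number of 4, so it is sp3.
C5 is sp2: 3 σ bonds, plus one π bond, 3 electron-density regions.
C6 — 3 σ bonds, plus one π bond. Steric number 3, so sp2.
C7 — 4 σ bonds. Steric number 4, so sp3.

C1 sp3, C2 sp3, C3 sp3, C4 sp3, C5 sp2, C6 sp2, C7 sp3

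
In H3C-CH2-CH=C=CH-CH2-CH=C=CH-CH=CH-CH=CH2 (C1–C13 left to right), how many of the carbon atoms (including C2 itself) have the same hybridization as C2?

C2 is sp3 (only σ bonds).
C1: sp3 ✓
C2: sp3 ✓
C3: sp2
C4: sp
C5: sp2
C6: sp3 ✓
C7: sp2
C8: sp
C9: sp2
C10: sp2
C11: sp2
C12: sp2
C13: sp2
3 carbons are sp3.

3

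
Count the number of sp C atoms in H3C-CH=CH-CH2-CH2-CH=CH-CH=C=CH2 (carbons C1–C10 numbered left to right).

1

C1: sp3
C2: sp2
C3: sp2
C4: sp3
C5: sp3
C6: sp2
C7: sp2
C8: sp2
C9: sp ✓
C10: sp2
C9 → 1 sp carbon.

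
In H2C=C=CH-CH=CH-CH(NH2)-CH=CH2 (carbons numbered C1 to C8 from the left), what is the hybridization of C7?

C7: 3 σ bonds, plus one π bond; 3 regions of electron density → sp2.

sp2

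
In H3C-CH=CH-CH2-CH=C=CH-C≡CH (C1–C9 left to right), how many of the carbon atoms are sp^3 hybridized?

C1: sp3 ✓
C2: sp2
C3: sp2
C4: sp3 ✓
C5: sp2
C6: sp
C7: sp2
C8: sp
C9: sp
C1, C4 → 2 sp3 carbons.

2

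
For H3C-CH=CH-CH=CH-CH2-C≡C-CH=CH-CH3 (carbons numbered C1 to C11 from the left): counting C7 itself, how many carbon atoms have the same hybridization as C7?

C7 is sp (two π bonds).
C1: sp3
C2: sp2
C3: sp2
C4: sp2
C5: sp2
C6: sp3
C7: sp ✓
C8: sp ✓
C9: sp2
C10: sp2
C11: sp3
2 carbons are sp.

2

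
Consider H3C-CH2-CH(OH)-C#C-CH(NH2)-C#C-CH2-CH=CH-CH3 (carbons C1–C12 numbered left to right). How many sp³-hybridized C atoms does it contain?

C1: sp3 ✓
C2: sp3 ✓
C3: sp3 ✓
C4: sp
C5: sp
C6: sp3 ✓
C7: sp
C8: sp
C9: sp3 ✓
C10: sp2
C11: sp2
C12: sp3 ✓
C1, C2, C3, C6, C9, C12 → 6 sp3 carbons.

6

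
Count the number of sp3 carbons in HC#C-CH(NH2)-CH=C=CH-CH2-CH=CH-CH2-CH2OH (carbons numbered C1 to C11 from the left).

C1: sp
C2: sp
C3: sp3 ✓
C4: sp2
C5: sp
C6: sp2
C7: sp3 ✓
C8: sp2
C9: sp2
C10: sp3 ✓
C11: sp3 ✓
C3, C7, C10, C11 → 4 sp3 carbons.

4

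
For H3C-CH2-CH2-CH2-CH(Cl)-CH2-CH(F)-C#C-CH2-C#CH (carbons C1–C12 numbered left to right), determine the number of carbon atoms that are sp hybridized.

4

C1: sp3
C2: sp3
C3: sp3
C4: sp3
C5: sp3
C6: sp3
C7: sp3
C8: sp ✓
C9: sp ✓
C10: sp3
C11: sp ✓
C12: sp ✓
C8, C9, C11, C12 → 4 sp carbons.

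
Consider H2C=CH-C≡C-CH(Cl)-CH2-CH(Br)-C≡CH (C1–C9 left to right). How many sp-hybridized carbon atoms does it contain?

4

C1: sp2
C2: sp2
C3: sp ✓
C4: sp ✓
C5: sp3
C6: sp3
C7: sp3
C8: sp ✓
C9: sp ✓
C3, C4, C8, C9 → 4 sp carbons.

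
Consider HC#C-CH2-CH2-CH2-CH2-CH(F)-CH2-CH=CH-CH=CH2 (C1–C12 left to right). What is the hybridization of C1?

C1 — 2 σ bonds, plus two π bonds. Steric number 2, so sp.

sp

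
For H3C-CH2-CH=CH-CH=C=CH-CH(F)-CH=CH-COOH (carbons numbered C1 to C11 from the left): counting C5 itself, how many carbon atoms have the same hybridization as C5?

7

C5 is sp2 (one π bond).
C1: sp3
C2: sp3
C3: sp2 ✓
C4: sp2 ✓
C5: sp2 ✓
C6: sp
C7: sp2 ✓
C8: sp3
C9: sp2 ✓
C10: sp2 ✓
C11: sp2 ✓
7 carbons are sp2.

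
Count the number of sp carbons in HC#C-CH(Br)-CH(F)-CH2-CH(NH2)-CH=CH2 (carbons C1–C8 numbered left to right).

2

C1: sp ✓
C2: sp ✓
C3: sp3
C4: sp3
C5: sp3
C6: sp3
C7: sp2
C8: sp2
C1, C2 → 2 sp carbons.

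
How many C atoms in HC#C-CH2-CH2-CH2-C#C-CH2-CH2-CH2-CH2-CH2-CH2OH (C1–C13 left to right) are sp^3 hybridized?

9

C1: sp
C2: sp
C3: sp3 ✓
C4: sp3 ✓
C5: sp3 ✓
C6: sp
C7: sp
C8: sp3 ✓
C9: sp3 ✓
C10: sp3 ✓
C11: sp3 ✓
C12: sp3 ✓
C13: sp3 ✓
C3, C4, C5, C8, C9, C10, C11, C12, C13 → 9 sp3 carbons.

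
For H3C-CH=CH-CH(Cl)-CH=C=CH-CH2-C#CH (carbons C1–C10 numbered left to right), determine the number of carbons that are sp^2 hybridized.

C1: sp3
C2: sp2 ✓
C3: sp2 ✓
C4: sp3
C5: sp2 ✓
C6: sp
C7: sp2 ✓
C8: sp3
C9: sp
C10: sp
C2, C3, C5, C7 → 4 sp2 carbons.

4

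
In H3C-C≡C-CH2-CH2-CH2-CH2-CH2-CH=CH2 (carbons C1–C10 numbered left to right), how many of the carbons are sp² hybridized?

2

C1: sp3
C2: sp
C3: sp
C4: sp3
C5: sp3
C6: sp3
C7: sp3
C8: sp3
C9: sp2 ✓
C10: sp2 ✓
C9, C10 → 2 sp2 carbons.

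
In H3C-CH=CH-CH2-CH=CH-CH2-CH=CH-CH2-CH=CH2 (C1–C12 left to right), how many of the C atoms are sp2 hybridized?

8

C1: sp3
C2: sp2 ✓
C3: sp2 ✓
C4: sp3
C5: sp2 ✓
C6: sp2 ✓
C7: sp3
C8: sp2 ✓
C9: sp2 ✓
C10: sp3
C11: sp2 ✓
C12: sp2 ✓
C2, C3, C5, C6, C8, C9, C11, C12 → 8 sp2 carbons.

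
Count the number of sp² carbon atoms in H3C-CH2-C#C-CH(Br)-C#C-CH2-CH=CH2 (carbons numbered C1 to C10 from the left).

C1: sp3
C2: sp3
C3: sp
C4: sp
C5: sp3
C6: sp
C7: sp
C8: sp3
C9: sp2 ✓
C10: sp2 ✓
C9, C10 → 2 sp2 carbons.

2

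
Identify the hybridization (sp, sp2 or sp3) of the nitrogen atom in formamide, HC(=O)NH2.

Amide resonance delocalises the N lone pair; N is planar sp2.

sp²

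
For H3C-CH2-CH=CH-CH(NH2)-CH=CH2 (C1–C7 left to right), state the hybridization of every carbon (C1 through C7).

C1 — 4 σ bonds. Steric number 4, so sp3.
C2 is sp3: 4 σ bonds, 4 electron-density regions.
C3 carries 3 σ bonds, plus one π bond, giving a steric number of 3, so it is sp2.
C4 has 3 σ bonds, plus one π bond: steric number 3 → sp2.
C5 carries 4 σ bonds, giving a steric number of 4, so it is sp3.
C6: 3 σ bonds, plus one π bond — 3 electron domains, sp2.
C7 — 3 σ bonds, plus one π bond. Steric number 3, so sp2.

C1 sp3, C2 sp3, C3 sp2, C4 sp2, C5 sp3, C6 sp2, C7 sp2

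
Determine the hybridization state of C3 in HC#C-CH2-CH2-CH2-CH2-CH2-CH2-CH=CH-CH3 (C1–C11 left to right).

sp³

C3 is sp3: 4 σ bonds, 4 electron-density regions.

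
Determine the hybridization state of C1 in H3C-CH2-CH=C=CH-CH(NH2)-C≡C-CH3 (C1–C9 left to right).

sp^3

C1 has 4 σ bonds: steric number 4 → sp3.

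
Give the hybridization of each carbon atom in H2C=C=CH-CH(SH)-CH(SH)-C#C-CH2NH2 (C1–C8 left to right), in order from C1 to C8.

C1 sp2, C2 sp, C3 sp2, C4 sp3, C5 sp3, C6 sp, C7 sp, C8 sp3

C1: 3 σ bonds, plus one π bond — 3 electron domains, sp2.
C2: 2 σ bonds, plus two π bonds — 2 electron domains, sp.
C3 — 3 σ bonds, plus one π bond. Steric number 3, so sp2.
C4: 4 σ bonds — 4 electron domains, sp3.
C5: 4 σ bonds; 4 regions of electron density → sp3.
C6 carries 2 σ bonds, plus two π bonds, giving a steric number of 2, so it is sp.
C7 — 2 σ bonds, plus two π bonds. Steric number 2, so sp.
C8 has 4 σ bonds: steric number 4 → sp3.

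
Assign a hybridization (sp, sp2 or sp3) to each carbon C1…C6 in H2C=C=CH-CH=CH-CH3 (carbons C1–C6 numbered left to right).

C1 — 3 σ bonds, plus one π bond. Steric number 3, so sp2.
C2: 2 σ bonds, plus two π bonds — 2 electron domains, sp.
C3 — 3 σ bonds, plus one π bond. Steric number 3, so sp2.
C4 carries 3 σ bonds, plus one π bond, giving a steric number of 3, so it is sp2.
C5: 3 σ bonds, plus one π bond; 3 regions of electron density → sp2.
C6 (4 σ bonds) has steric number 4: sp3.

C1 sp2, C2 sp, C3 sp2, C4 sp2, C5 sp2, C6 sp3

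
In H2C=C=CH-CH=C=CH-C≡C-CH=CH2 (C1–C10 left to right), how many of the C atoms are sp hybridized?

C1: sp2
C2: sp ✓
C3: sp2
C4: sp2
C5: sp ✓
C6: sp2
C7: sp ✓
C8: sp ✓
C9: sp2
C10: sp2
C2, C5, C7, C8 → 4 sp carbons.

4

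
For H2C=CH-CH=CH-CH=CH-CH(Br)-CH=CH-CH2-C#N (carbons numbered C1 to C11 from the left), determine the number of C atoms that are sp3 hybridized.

C1: sp2
C2: sp2
C3: sp2
C4: sp2
C5: sp2
C6: sp2
C7: sp3 ✓
C8: sp2
C9: sp2
C10: sp3 ✓
C11: sp
C7, C10 → 2 sp3 carbons.

2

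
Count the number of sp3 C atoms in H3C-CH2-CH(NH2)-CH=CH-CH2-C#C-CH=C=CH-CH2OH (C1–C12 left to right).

C1: sp3 ✓
C2: sp3 ✓
C3: sp3 ✓
C4: sp2
C5: sp2
C6: sp3 ✓
C7: sp
C8: sp
C9: sp2
C10: sp
C11: sp2
C12: sp3 ✓
C1, C2, C3, C6, C12 → 5 sp3 carbons.

5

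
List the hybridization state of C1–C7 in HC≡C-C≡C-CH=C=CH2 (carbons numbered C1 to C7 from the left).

C1 sp, C2 sp, C3 sp, C4 sp, C5 sp2, C6 sp, C7 sp2

C1 carries 2 σ bonds, plus two π bonds, giving a steric number of 2, so it is sp.
C2 — 2 σ bonds, plus two π bonds. Steric number 2, so sp.
C3 has 2 σ bonds, plus two π bonds: steric number 2 → sp.
C4: 2 σ bonds, plus two π bonds — 2 electron domains, sp.
C5 carries 3 σ bonds, plus one π bond, giving a steric number of 3, so it is sp2.
C6: 2 σ bonds, plus two π bonds; 2 regions of electron density → sp.
C7 carries 3 σ bonds, plus one π bond, giving a steric number of 3, so it is sp2.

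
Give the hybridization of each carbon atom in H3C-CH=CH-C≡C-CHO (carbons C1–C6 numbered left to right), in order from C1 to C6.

C1 sp3, C2 sp2, C3 sp2, C4 sp, C5 sp, C6 sp2

C1 is sp3: 4 σ bonds, 4 electron-density regions.
C2 (3 σ bonds, plus one π bond) has steric number 3: sp2.
C3 is sp2: 3 σ bonds, plus one π bond, 3 electron-density regions.
C4 (2 σ bonds, plus two π bonds) has steric number 2: sp.
C5 has 2 σ bonds, plus two π bonds: steric number 2 → sp.
C6: 3 σ bonds, plus one π bond — 3 electron domains, sp2.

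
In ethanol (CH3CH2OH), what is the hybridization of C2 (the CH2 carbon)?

sp³

C2 (the CH2 carbon) carries 4 σ bonds, giving a steric number of 4, so it is sp3.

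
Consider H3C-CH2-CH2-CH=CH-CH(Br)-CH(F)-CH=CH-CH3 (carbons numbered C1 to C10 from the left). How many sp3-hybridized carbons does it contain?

6

C1: sp3 ✓
C2: sp3 ✓
C3: sp3 ✓
C4: sp2
C5: sp2
C6: sp3 ✓
C7: sp3 ✓
C8: sp2
C9: sp2
C10: sp3 ✓
C1, C2, C3, C6, C7, C10 → 6 sp3 carbons.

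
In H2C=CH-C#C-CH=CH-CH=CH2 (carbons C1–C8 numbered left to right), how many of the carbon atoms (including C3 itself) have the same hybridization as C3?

2

C3 is sp (two π bonds).
C1: sp2
C2: sp2
C3: sp ✓
C4: sp ✓
C5: sp2
C6: sp2
C7: sp2
C8: sp2
2 carbons are sp.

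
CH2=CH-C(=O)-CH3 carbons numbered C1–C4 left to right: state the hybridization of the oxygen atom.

sp²

The oxygen atom: 1 σ bond and 2 lone pairs, plus one π bond — 3 electron domains, sp2.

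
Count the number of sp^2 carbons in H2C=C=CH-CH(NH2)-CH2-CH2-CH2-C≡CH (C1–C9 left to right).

C1: sp2 ✓
C2: sp
C3: sp2 ✓
C4: sp3
C5: sp3
C6: sp3
C7: sp3
C8: sp
C9: sp
C1, C3 → 2 sp2 carbons.

2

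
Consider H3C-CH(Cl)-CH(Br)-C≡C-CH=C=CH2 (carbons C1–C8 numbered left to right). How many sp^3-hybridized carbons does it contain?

3

C1: sp3 ✓
C2: sp3 ✓
C3: sp3 ✓
C4: sp
C5: sp
C6: sp2
C7: sp
C8: sp2
C1, C2, C3 → 3 sp3 carbons.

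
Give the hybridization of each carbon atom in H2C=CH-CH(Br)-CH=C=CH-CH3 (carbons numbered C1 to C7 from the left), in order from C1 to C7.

C1 sp2, C2 sp2, C3 sp3, C4 sp2, C5 sp, C6 sp2, C7 sp3

C1 (3 σ bonds, plus one π bond) has steric number 3: sp2.
C2 has 3 σ bonds, plus one π bond: steric number 3 → sp2.
C3: 4 σ bonds — 4 electron domains, sp3.
C4 (3 σ bonds, plus one π bond) has steric number 3: sp2.
C5 carries 2 σ bonds, plus two π bonds, giving a steric number of 2, so it is sp.
C6: 3 σ bonds, plus one π bond; 3 regions of electron density → sp2.
C7 carries 4 σ bonds, giving a steric number of 4, so it is sp3.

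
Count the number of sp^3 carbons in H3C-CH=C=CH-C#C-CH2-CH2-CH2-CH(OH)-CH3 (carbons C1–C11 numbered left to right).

6

C1: sp3 ✓
C2: sp2
C3: sp
C4: sp2
C5: sp
C6: sp
C7: sp3 ✓
C8: sp3 ✓
C9: sp3 ✓
C10: sp3 ✓
C11: sp3 ✓
C1, C7, C8, C9, C10, C11 → 6 sp3 carbons.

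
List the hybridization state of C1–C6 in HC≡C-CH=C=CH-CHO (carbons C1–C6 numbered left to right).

C1 sp, C2 sp, C3 sp2, C4 sp, C5 sp2, C6 sp2

C1 carries 2 σ bonds, plus two π bonds, giving a steric number of 2, so it is sp.
C2 carries 2 σ bonds, plus two π bonds, giving a steric number of 2, so it is sp.
C3 has 3 σ bonds, plus one π bond: steric number 3 → sp2.
C4: 2 σ bonds, plus two π bonds — 2 electron domains, sp.
C5: 3 σ bonds, plus one π bond; 3 regions of electron density → sp2.
C6 — 3 σ bonds, plus one π bond. Steric number 3, so sp2.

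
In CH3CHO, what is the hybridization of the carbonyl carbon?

sp2

The carbonyl carbon is sp2: 3 σ bonds, plus one π bond, 3 electron-density regions.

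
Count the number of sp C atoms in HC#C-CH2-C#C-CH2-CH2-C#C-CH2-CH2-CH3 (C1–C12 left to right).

C1: sp ✓
C2: sp ✓
C3: sp3
C4: sp ✓
C5: sp ✓
C6: sp3
C7: sp3
C8: sp ✓
C9: sp ✓
C10: sp3
C11: sp3
C12: sp3
C1, C2, C4, C5, C8, C9 → 6 sp carbons.

6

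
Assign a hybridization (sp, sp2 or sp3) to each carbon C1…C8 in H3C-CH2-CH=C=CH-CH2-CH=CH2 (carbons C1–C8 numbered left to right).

C1 sp3, C2 sp3, C3 sp2, C4 sp, C5 sp2, C6 sp3, C7 sp2, C8 sp2

C1: 4 σ bonds; 4 regions of electron density → sp3.
C2: 4 σ bonds; 4 regions of electron density → sp3.
C3 is sp2: 3 σ bonds, plus one π bond, 3 electron-density regions.
C4 carries 2 σ bonds, plus two π bonds, giving a steric number of 2, so it is sp.
C5 — 3 σ bonds, plus one π bond. Steric number 3, so sp2.
C6 has 4 σ bonds: steric number 4 → sp3.
C7 has 3 σ bonds, plus one π bond: steric number 3 → sp2.
C8 is sp2: 3 σ bonds, plus one π bond, 3 electron-density regions.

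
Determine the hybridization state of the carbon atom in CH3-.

sp³

Three σ bonds + one lone pair = steric number 4 → sp3, pyramidal.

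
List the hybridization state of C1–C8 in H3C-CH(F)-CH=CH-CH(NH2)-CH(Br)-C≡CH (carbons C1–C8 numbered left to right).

C1 has 4 σ bonds: steric number 4 → sp3.
C2 is sp3: 4 σ bonds, 4 electron-density regions.
C3 carries 3 σ bonds, plus one π bond, giving a steric number of 3, so it is sp2.
C4 has 3 σ bonds, plus one π bond: steric number 3 → sp2.
C5: 4 σ bonds — 4 electron domains, sp3.
C6 is sp3: 4 σ bonds, 4 electron-density regions.
C7 carries 2 σ bonds, plus two π bonds, giving a steric number of 2, so it is sp.
C8 is sp: 2 σ bonds, plus two π bonds, 2 electron-density regions.

C1 sp3, C2 sp3, C3 sp2, C4 sp2, C5 sp3, C6 sp3, C7 sp, C8 sp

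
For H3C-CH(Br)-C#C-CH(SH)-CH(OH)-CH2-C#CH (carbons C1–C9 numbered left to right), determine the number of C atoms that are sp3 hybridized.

C1: sp3 ✓
C2: sp3 ✓
C3: sp
C4: sp
C5: sp3 ✓
C6: sp3 ✓
C7: sp3 ✓
C8: sp
C9: sp
C1, C2, C5, C6, C7 → 5 sp3 carbons.

5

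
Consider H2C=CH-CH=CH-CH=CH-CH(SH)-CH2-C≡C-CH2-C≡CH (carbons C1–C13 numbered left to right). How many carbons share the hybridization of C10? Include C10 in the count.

C10 is sp (two π bonds).
C1: sp2
C2: sp2
C3: sp2
C4: sp2
C5: sp2
C6: sp2
C7: sp3
C8: sp3
C9: sp ✓
C10: sp ✓
C11: sp3
C12: sp ✓
C13: sp ✓
4 carbons are sp.

4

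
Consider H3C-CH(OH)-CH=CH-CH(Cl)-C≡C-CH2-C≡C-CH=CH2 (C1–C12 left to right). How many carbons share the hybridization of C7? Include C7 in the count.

C7 is sp (two π bonds).
C1: sp3
C2: sp3
C3: sp2
C4: sp2
C5: sp3
C6: sp ✓
C7: sp ✓
C8: sp3
C9: sp ✓
C10: sp ✓
C11: sp2
C12: sp2
4 carbons are sp.

4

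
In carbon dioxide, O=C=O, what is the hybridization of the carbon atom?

Two σ bonds, two π bonds → steric number 2 → sp.

sp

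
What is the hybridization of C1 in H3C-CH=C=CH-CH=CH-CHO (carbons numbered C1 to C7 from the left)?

sp³

C1 is sp3: 4 σ bonds, 4 electron-density regions.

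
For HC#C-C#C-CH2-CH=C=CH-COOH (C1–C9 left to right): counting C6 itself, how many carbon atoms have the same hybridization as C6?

3

C6 is sp2 (one π bond).
C1: sp
C2: sp
C3: sp
C4: sp
C5: sp3
C6: sp2 ✓
C7: sp
C8: sp2 ✓
C9: sp2 ✓
3 carbons are sp2.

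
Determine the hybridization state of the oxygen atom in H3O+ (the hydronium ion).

Three σ bonds + one lone pair = steric number 4 → sp3.

sp³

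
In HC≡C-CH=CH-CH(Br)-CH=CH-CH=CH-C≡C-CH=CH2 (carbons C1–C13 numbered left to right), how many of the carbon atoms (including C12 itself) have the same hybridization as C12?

8

C12 is sp2 (one π bond).
C1: sp
C2: sp
C3: sp2 ✓
C4: sp2 ✓
C5: sp3
C6: sp2 ✓
C7: sp2 ✓
C8: sp2 ✓
C9: sp2 ✓
C10: sp
C11: sp
C12: sp2 ✓
C13: sp2 ✓
8 carbons are sp2.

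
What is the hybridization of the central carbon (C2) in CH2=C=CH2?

Two σ bonds and two π bonds (one to each neighbour) → sp.

sp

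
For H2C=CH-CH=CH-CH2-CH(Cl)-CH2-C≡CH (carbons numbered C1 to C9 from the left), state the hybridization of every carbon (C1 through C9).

C1: 3 σ bonds, plus one π bond; 3 regions of electron density → sp2.
C2 — 3 σ bonds, plus one π bond. Steric number 3, so sp2.
C3 has 3 σ bonds, plus one π bond: steric number 3 → sp2.
C4 has 3 σ bonds, plus one π bond: steric number 3 → sp2.
C5: 4 σ bonds — 4 electron domains, sp3.
C6 is sp3: 4 σ bonds, 4 electron-density regions.
C7: 4 σ bonds — 4 electron domains, sp3.
C8 has 2 σ bonds, plus two π bonds: steric number 2 → sp.
C9 — 2 σ bonds, plus two π bonds. Steric number 2, so sp.

C1 sp2, C2 sp2, C3 sp2, C4 sp2, C5 sp3, C6 sp3, C7 sp3, C8 sp, C9 sp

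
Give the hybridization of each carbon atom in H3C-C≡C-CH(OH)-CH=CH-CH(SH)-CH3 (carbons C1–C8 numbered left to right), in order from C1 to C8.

C1 sp3, C2 sp, C3 sp, C4 sp3, C5 sp2, C6 sp2, C7 sp3, C8 sp3

C1 carries 4 σ bonds, giving a steric number of 4, so it is sp3.
C2 carries 2 σ bonds, plus two π bonds, giving a steric number of 2, so it is sp.
C3 (2 σ bonds, plus two π bonds) has steric number 2: sp.
C4 carries 4 σ bonds, giving a steric number of 4, so it is sp3.
C5 (3 σ bonds, plus one π bond) has steric number 3: sp2.
C6: 3 σ bonds, plus one π bond — 3 electron domains, sp2.
C7 is sp3: 4 σ bonds, 4 electron-density regions.
C8 has 4 σ bonds: steric number 4 → sp3.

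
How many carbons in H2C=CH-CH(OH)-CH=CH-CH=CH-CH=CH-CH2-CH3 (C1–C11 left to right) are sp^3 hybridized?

3

C1: sp2
C2: sp2
C3: sp3 ✓
C4: sp2
C5: sp2
C6: sp2
C7: sp2
C8: sp2
C9: sp2
C10: sp3 ✓
C11: sp3 ✓
C3, C10, C11 → 3 sp3 carbons.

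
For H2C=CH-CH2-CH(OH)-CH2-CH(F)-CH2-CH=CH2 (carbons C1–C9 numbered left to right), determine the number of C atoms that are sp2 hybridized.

4

C1: sp2 ✓
C2: sp2 ✓
C3: sp3
C4: sp3
C5: sp3
C6: sp3
C7: sp3
C8: sp2 ✓
C9: sp2 ✓
C1, C2, C8, C9 → 4 sp2 carbons.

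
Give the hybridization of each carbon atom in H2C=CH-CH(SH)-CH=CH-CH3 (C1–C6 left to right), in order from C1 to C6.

C1 sp2, C2 sp2, C3 sp3, C4 sp2, C5 sp2, C6 sp3

C1 carries 3 σ bonds, plus one π bond, giving a steric number of 3, so it is sp2.
C2: 3 σ bonds, plus one π bond — 3 electron domains, sp2.
C3 carries 4 σ bonds, giving a steric number of 4, so it is sp3.
C4 carries 3 σ bonds, plus one π bond, giving a steric number of 3, so it is sp2.
C5 (3 σ bonds, plus one π bond) has steric number 3: sp2.
C6 is sp3: 4 σ bonds, 4 electron-density regions.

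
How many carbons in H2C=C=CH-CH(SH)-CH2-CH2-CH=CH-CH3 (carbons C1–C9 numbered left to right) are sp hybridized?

C1: sp2
C2: sp ✓
C3: sp2
C4: sp3
C5: sp3
C6: sp3
C7: sp2
C8: sp2
C9: sp3
C2 → 1 sp carbon.

1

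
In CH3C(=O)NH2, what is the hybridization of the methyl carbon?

The methyl carbon — 4 σ bonds. Steric number 4, so sp3.

sp^3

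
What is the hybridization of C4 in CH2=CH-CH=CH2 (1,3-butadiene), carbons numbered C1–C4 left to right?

C4 has 3 σ bonds, plus one π bond: steric number 3 → sp2.

sp2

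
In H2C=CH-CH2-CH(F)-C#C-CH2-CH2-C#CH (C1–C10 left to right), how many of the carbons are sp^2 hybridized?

C1: sp2 ✓
C2: sp2 ✓
C3: sp3
C4: sp3
C5: sp
C6: sp
C7: sp3
C8: sp3
C9: sp
C10: sp
C1, C2 → 2 sp2 carbons.

2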